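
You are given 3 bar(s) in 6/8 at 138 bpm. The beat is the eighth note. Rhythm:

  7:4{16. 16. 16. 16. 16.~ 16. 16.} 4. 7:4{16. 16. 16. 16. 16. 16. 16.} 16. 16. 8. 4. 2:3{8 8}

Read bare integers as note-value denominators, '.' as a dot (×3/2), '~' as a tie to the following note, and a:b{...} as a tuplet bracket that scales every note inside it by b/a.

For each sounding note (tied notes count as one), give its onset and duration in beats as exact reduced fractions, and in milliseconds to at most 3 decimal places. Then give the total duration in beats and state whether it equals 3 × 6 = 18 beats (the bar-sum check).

1) 0.0ms=0b +186.335ms=3/7b
2) 186.335ms=3/7b +186.335ms=3/7b
3) 372.671ms=6/7b +186.335ms=3/7b
4) 559.006ms=9/7b +186.335ms=3/7b
5) 745.342ms=12/7b +372.671ms=6/7b
6) 1118.012ms=18/7b +186.335ms=3/7b
7) 1304.348ms=3b +1304.348ms=3b
8) 2608.696ms=6b +186.335ms=3/7b
9) 2795.031ms=45/7b +186.335ms=3/7b
10) 2981.366ms=48/7b +186.335ms=3/7b
11) 3167.702ms=51/7b +186.335ms=3/7b
12) 3354.037ms=54/7b +186.335ms=3/7b
13) 3540.373ms=57/7b +186.335ms=3/7b
14) 3726.708ms=60/7b +186.335ms=3/7b
15) 3913.043ms=9b +326.087ms=3/4b
16) 4239.13ms=39/4b +326.087ms=3/4b
17) 4565.217ms=21/2b +652.174ms=3/2b
18) 5217.391ms=12b +1304.348ms=3b
19) 6521.739ms=15b +652.174ms=3/2b
20) 7173.913ms=33/2b +652.174ms=3/2b
Σ=18b of 18 (138bpm 6/8) — PASS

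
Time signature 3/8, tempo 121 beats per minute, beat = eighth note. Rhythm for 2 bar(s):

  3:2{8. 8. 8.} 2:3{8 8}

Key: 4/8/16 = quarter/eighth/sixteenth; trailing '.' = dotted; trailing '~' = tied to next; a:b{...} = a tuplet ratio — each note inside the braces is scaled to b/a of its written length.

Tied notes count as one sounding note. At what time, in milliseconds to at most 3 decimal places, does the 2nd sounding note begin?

1. 0.0ms @ 0 + 495.868ms (1)
2. 495.868ms @ 1 + 495.868ms (1)
3. 991.736ms @ 2 + 495.868ms (1)
4. 1487.603ms @ 3 + 743.802ms (3/2)
5. 2231.405ms @ 9/2 + 743.802ms (3/2)

note 2 onset = 1b = 495.868ms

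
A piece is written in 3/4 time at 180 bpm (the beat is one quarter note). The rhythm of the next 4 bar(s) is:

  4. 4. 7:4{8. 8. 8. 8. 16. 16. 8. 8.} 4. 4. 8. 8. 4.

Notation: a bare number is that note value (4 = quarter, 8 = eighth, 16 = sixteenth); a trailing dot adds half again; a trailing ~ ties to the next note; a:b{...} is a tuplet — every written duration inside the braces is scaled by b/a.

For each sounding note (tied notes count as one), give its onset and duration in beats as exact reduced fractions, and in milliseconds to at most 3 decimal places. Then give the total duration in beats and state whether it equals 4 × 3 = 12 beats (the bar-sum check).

1) 0.0ms=0b +500.0ms=3/2b
2) 500.0ms=3/2b +500.0ms=3/2b
3) 1000.0ms=3b +142.857ms=3/7b
4) 1142.857ms=24/7b +142.857ms=3/7b
5) 1285.714ms=27/7b +142.857ms=3/7b
6) 1428.571ms=30/7b +142.857ms=3/7b
7) 1571.429ms=33/7b +71.429ms=3/14b
8) 1642.857ms=69/14b +71.429ms=3/14b
9) 1714.286ms=36/7b +142.857ms=3/7b
10) 1857.143ms=39/7b +142.857ms=3/7b
11) 2000.0ms=6b +500.0ms=3/2b
12) 2500.0ms=15/2b +500.0ms=3/2b
13) 3000.0ms=9b +250.0ms=3/4b
14) 3250.0ms=39/4b +250.0ms=3/4b
15) 3500.0ms=21/2b +500.0ms=3/2b
Σ=12b of 12 (180bpm 3/4) — PASS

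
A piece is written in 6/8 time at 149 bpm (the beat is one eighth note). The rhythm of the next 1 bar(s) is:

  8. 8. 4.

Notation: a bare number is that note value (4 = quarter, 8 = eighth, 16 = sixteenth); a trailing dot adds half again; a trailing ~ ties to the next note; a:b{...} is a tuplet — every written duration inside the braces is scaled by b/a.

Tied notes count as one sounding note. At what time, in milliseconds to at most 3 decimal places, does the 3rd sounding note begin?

note 3 onset = 3b = 1208.054ms

1. 0.0ms @ 0 + 604.027ms (3/2)
2. 604.027ms @ 3/2 + 604.027ms (3/2)
3. 1208.054ms @ 3 + 1208.054ms (3)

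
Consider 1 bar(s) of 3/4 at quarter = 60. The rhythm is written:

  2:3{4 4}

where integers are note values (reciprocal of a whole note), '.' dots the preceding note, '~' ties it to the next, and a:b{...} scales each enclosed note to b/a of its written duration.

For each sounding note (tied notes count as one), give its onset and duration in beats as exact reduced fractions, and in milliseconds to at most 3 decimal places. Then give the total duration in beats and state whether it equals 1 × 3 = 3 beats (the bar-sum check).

1) 0.0ms=0b +1500.0ms=3/2b
2) 1500.0ms=3/2b +1500.0ms=3/2b
Σ=3b of 3 (60bpm 3/4) — PASS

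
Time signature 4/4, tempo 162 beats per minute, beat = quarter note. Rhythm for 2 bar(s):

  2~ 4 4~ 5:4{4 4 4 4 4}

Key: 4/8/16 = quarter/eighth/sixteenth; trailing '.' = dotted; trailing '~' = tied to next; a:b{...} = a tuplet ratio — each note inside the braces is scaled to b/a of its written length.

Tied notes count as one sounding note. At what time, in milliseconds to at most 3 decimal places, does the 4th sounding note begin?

1. 0.0ms @ 0 + 1111.111ms (3)
2. 1111.111ms @ 3 + 666.667ms (9/5)
3. 1777.778ms @ 24/5 + 296.296ms (4/5)
4. 2074.074ms @ 28/5 + 296.296ms (4/5)
5. 2370.37ms @ 32/5 + 296.296ms (4/5)
6. 2666.667ms @ 36/5 + 296.296ms (4/5)

note 4 onset = 28/5b = 2074.074ms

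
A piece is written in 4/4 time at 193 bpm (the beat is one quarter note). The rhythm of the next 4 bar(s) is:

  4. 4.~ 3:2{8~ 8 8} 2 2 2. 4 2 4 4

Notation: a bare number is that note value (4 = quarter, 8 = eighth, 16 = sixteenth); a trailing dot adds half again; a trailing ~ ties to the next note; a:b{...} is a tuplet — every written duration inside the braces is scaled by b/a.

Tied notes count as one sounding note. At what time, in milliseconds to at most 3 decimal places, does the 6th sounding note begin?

note 6 onset = 8b = 2487.047ms

1. 0.0ms @ 0 + 466.321ms (3/2)
2. 466.321ms @ 3/2 + 673.575ms (13/6)
3. 1139.896ms @ 11/3 + 103.627ms (1/3)
4. 1243.523ms @ 4 + 621.762ms (2)
5. 1865.285ms @ 6 + 621.762ms (2)
6. 2487.047ms @ 8 + 932.642ms (3)
7. 3419.689ms @ 11 + 310.881ms (1)
8. 3730.57ms @ 12 + 621.762ms (2)
9. 4352.332ms @ 14 + 310.881ms (1)
10. 4663.212ms @ 15 + 310.881ms (1)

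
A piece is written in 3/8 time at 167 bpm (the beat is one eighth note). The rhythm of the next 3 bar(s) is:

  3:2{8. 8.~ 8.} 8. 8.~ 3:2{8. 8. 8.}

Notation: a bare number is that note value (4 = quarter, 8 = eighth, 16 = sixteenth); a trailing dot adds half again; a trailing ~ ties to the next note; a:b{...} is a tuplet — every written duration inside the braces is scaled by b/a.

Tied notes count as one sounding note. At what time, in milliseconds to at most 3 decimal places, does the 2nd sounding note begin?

note 2 onset = 1b = 359.281ms

1. 0.0ms @ 0 + 359.281ms (1)
2. 359.281ms @ 1 + 718.563ms (2)
3. 1077.844ms @ 3 + 538.922ms (3/2)
4. 1616.766ms @ 9/2 + 898.204ms (5/2)
5. 2514.97ms @ 7 + 359.281ms (1)
6. 2874.251ms @ 8 + 359.281ms (1)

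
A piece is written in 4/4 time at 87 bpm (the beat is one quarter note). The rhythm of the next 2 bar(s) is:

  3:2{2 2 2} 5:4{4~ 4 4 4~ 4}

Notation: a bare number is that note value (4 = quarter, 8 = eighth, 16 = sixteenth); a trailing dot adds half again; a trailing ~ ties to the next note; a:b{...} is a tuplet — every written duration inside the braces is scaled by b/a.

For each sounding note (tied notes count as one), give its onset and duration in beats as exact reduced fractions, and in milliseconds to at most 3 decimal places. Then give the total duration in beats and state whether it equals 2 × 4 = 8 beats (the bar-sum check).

1) 0.0ms=0b +919.54ms=4/3b
2) 919.54ms=4/3b +919.54ms=4/3b
3) 1839.08ms=8/3b +919.54ms=4/3b
4) 2758.621ms=4b +1103.448ms=8/5b
5) 3862.069ms=28/5b +551.724ms=4/5b
6) 4413.793ms=32/5b +1103.448ms=8/5b
Σ=8b of 8 (87bpm 4/4) — PASS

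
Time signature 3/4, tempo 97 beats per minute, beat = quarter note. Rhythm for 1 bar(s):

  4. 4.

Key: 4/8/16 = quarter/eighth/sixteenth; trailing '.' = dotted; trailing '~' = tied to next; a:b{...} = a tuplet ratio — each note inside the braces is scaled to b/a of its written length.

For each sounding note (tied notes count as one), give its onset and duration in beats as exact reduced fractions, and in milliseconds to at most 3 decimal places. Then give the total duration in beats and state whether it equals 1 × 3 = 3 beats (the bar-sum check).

1) 0.0ms=0b +927.835ms=3/2b
2) 927.835ms=3/2b +927.835ms=3/2b
Σ=3b of 3 (97bpm 3/4) — PASS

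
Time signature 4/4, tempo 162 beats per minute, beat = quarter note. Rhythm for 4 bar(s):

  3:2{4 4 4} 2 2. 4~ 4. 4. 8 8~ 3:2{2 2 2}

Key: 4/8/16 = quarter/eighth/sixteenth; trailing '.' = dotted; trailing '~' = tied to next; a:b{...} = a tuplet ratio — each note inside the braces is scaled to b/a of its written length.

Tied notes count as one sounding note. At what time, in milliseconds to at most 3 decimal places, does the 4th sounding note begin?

note 4 onset = 2b = 740.741ms

1. 0.0ms @ 0 + 246.914ms (2/3)
2. 246.914ms @ 2/3 + 246.914ms (2/3)
3. 493.827ms @ 4/3 + 246.914ms (2/3)
4. 740.741ms @ 2 + 740.741ms (2)
5. 1481.481ms @ 4 + 1111.111ms (3)
6. 2592.593ms @ 7 + 925.926ms (5/2)
7. 3518.519ms @ 19/2 + 555.556ms (3/2)
8. 4074.074ms @ 11 + 185.185ms (1/2)
9. 4259.259ms @ 23/2 + 679.012ms (11/6)
10. 4938.272ms @ 40/3 + 493.827ms (4/3)
11. 5432.099ms @ 44/3 + 493.827ms (4/3)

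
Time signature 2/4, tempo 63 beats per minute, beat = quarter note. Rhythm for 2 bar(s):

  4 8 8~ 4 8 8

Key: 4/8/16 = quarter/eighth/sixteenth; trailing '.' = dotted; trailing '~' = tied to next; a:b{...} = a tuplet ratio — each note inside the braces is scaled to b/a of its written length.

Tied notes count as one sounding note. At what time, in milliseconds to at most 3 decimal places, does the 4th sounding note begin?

1. 0.0ms @ 0 + 952.381ms (1)
2. 952.381ms @ 1 + 476.19ms (1/2)
3. 1428.571ms @ 3/2 + 1428.571ms (3/2)
4. 2857.143ms @ 3 + 476.19ms (1/2)
5. 3333.333ms @ 7/2 + 476.19ms (1/2)

note 4 onset = 3b = 2857.143ms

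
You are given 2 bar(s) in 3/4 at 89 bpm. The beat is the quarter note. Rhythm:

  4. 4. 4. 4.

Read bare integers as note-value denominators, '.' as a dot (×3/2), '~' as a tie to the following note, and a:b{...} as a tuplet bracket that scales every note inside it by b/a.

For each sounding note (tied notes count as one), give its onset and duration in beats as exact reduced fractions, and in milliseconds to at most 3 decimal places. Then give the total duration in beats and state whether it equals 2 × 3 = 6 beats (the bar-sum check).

1) 0.0ms=0b +1011.236ms=3/2b
2) 1011.236ms=3/2b +1011.236ms=3/2b
3) 2022.472ms=3b +1011.236ms=3/2b
4) 3033.708ms=9/2b +1011.236ms=3/2b
Σ=6b of 6 (89bpm 3/4) — PASS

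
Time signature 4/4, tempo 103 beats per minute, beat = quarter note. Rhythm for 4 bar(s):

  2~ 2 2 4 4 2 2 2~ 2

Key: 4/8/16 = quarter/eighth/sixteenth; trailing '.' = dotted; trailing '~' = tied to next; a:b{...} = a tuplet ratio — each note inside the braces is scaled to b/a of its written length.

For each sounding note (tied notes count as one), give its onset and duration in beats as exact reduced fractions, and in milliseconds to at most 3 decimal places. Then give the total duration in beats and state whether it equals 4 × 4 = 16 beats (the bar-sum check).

1) 0.0ms=0b +2330.097ms=4b
2) 2330.097ms=4b +1165.049ms=2b
3) 3495.146ms=6b +582.524ms=1b
4) 4077.67ms=7b +582.524ms=1b
5) 4660.194ms=8b +1165.049ms=2b
6) 5825.243ms=10b +1165.049ms=2b
7) 6990.291ms=12b +2330.097ms=4b
Σ=16b of 16 (103bpm 4/4) — PASS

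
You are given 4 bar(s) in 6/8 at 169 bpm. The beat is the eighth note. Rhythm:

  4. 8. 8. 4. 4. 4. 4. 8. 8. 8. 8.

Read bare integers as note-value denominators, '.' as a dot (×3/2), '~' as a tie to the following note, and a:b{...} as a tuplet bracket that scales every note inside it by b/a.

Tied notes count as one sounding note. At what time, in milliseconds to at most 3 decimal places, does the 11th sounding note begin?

1. 0.0ms @ 0 + 1065.089ms (3)
2. 1065.089ms @ 3 + 532.544ms (3/2)
3. 1597.633ms @ 9/2 + 532.544ms (3/2)
4. 2130.178ms @ 6 + 1065.089ms (3)
5. 3195.266ms @ 9 + 1065.089ms (3)
6. 4260.355ms @ 12 + 1065.089ms (3)
7. 5325.444ms @ 15 + 1065.089ms (3)
8. 6390.533ms @ 18 + 532.544ms (3/2)
9. 6923.077ms @ 39/2 + 532.544ms (3/2)
10. 7455.621ms @ 21 + 532.544ms (3/2)
11. 7988.166ms @ 45/2 + 532.544ms (3/2)

note 11 onset = 45/2b = 7988.166ms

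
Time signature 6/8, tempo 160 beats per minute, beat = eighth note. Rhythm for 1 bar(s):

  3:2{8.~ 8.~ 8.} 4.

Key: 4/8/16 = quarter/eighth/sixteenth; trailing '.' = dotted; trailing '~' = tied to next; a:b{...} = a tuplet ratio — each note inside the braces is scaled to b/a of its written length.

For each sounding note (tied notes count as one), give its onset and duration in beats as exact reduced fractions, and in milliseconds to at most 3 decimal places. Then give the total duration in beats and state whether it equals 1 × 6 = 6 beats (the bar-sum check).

1) 0.0ms=0b +1125.0ms=3b
2) 1125.0ms=3b +1125.0ms=3b
Σ=6b of 6 (160bpm 6/8) — PASS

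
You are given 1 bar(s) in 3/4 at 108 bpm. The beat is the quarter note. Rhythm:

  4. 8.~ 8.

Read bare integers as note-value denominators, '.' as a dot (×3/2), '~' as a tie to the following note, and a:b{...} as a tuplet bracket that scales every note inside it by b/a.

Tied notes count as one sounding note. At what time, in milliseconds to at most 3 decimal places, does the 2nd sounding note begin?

note 2 onset = 3/2b = 833.333ms

1. 0.0ms @ 0 + 833.333ms (3/2)
2. 833.333ms @ 3/2 + 833.333ms (3/2)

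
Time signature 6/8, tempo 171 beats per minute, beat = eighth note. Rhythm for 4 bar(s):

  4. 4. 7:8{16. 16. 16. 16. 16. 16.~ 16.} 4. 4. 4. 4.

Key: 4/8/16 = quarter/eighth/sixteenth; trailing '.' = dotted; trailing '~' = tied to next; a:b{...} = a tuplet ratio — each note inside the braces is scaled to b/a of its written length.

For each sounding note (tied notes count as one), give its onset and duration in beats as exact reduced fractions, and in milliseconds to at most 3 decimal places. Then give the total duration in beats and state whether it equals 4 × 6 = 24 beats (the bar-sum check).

1) 0.0ms=0b +1052.632ms=3b
2) 1052.632ms=3b +1052.632ms=3b
3) 2105.263ms=6b +300.752ms=6/7b
4) 2406.015ms=48/7b +300.752ms=6/7b
5) 2706.767ms=54/7b +300.752ms=6/7b
6) 3007.519ms=60/7b +300.752ms=6/7b
7) 3308.271ms=66/7b +300.752ms=6/7b
8) 3609.023ms=72/7b +601.504ms=12/7b
9) 4210.526ms=12b +1052.632ms=3b
10) 5263.158ms=15b +1052.632ms=3b
11) 6315.789ms=18b +1052.632ms=3b
12) 7368.421ms=21b +1052.632ms=3b
Σ=24b of 24 (171bpm 6/8) — PASS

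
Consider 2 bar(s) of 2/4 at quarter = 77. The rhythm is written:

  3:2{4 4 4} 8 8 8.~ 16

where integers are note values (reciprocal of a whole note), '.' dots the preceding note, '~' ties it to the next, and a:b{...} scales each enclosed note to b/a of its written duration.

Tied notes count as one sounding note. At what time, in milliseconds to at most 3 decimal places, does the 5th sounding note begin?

1. 0.0ms @ 0 + 519.481ms (2/3)
2. 519.481ms @ 2/3 + 519.481ms (2/3)
3. 1038.961ms @ 4/3 + 519.481ms (2/3)
4. 1558.442ms @ 2 + 389.61ms (1/2)
5. 1948.052ms @ 5/2 + 389.61ms (1/2)
6. 2337.662ms @ 3 + 779.221ms (1)

note 5 onset = 5/2b = 1948.052ms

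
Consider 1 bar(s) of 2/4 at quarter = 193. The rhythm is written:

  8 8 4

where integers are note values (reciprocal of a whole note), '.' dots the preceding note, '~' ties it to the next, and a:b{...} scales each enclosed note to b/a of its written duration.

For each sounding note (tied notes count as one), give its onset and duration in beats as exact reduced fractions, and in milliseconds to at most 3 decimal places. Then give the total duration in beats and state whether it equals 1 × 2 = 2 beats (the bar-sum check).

1) 0.0ms=0b +155.44ms=1/2b
2) 155.44ms=1/2b +155.44ms=1/2b
3) 310.881ms=1b +310.881ms=1b
Σ=2b of 2 (193bpm 2/4) — PASS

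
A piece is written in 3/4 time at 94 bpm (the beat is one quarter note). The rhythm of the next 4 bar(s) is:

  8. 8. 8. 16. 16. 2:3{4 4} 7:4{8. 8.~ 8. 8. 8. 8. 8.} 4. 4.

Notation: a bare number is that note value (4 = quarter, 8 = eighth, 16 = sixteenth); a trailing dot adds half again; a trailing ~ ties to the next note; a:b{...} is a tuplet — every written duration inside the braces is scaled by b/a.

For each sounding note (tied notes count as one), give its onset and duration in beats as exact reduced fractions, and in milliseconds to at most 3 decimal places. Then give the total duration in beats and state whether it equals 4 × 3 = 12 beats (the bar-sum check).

1) 0.0ms=0b +478.723ms=3/4b
2) 478.723ms=3/4b +478.723ms=3/4b
3) 957.447ms=3/2b +478.723ms=3/4b
4) 1436.17ms=9/4b +239.362ms=3/8b
5) 1675.532ms=21/8b +239.362ms=3/8b
6) 1914.894ms=3b +957.447ms=3/2b
7) 2872.34ms=9/2b +957.447ms=3/2b
8) 3829.787ms=6b +273.556ms=3/7b
9) 4103.343ms=45/7b +547.112ms=6/7b
10) 4650.456ms=51/7b +273.556ms=3/7b
11) 4924.012ms=54/7b +273.556ms=3/7b
12) 5197.568ms=57/7b +273.556ms=3/7b
13) 5471.125ms=60/7b +273.556ms=3/7b
14) 5744.681ms=9b +957.447ms=3/2b
15) 6702.128ms=21/2b +957.447ms=3/2b
Σ=12b of 12 (94bpm 3/4) — PASS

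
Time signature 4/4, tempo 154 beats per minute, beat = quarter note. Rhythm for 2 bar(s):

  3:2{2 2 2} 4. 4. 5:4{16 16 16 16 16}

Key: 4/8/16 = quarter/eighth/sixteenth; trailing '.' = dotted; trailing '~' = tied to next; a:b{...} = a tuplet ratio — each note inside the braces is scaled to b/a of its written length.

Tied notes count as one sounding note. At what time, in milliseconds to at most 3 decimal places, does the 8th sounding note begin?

1. 0.0ms @ 0 + 519.481ms (4/3)
2. 519.481ms @ 4/3 + 519.481ms (4/3)
3. 1038.961ms @ 8/3 + 519.481ms (4/3)
4. 1558.442ms @ 4 + 584.416ms (3/2)
5. 2142.857ms @ 11/2 + 584.416ms (3/2)
6. 2727.273ms @ 7 + 77.922ms (1/5)
7. 2805.195ms @ 36/5 + 77.922ms (1/5)
8. 2883.117ms @ 37/5 + 77.922ms (1/5)
9. 2961.039ms @ 38/5 + 77.922ms (1/5)
10. 3038.961ms @ 39/5 + 77.922ms (1/5)

note 8 onset = 37/5b = 2883.117ms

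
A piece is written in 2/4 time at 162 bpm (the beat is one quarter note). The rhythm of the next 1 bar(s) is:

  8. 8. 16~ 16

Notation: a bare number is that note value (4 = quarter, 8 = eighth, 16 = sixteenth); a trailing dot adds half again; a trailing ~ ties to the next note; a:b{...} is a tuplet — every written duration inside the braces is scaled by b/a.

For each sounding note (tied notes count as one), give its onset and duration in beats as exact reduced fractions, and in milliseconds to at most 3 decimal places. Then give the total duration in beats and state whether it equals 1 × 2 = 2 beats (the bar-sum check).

1) 0.0ms=0b +277.778ms=3/4b
2) 277.778ms=3/4b +277.778ms=3/4b
3) 555.556ms=3/2b +185.185ms=1/2b
Σ=2b of 2 (162bpm 2/4) — PASS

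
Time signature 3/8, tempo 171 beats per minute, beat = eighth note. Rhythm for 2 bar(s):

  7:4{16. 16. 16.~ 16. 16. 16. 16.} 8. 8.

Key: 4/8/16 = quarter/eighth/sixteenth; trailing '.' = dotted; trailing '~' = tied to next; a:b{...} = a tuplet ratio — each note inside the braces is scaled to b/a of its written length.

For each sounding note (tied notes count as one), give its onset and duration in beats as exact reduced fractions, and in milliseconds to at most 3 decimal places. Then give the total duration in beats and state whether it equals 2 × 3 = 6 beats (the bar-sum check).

1) 0.0ms=0b +150.376ms=3/7b
2) 150.376ms=3/7b +150.376ms=3/7b
3) 300.752ms=6/7b +300.752ms=6/7b
4) 601.504ms=12/7b +150.376ms=3/7b
5) 751.88ms=15/7b +150.376ms=3/7b
6) 902.256ms=18/7b +150.376ms=3/7b
7) 1052.632ms=3b +526.316ms=3/2b
8) 1578.947ms=9/2b +526.316ms=3/2b
Σ=6b of 6 (171bpm 3/8) — PASS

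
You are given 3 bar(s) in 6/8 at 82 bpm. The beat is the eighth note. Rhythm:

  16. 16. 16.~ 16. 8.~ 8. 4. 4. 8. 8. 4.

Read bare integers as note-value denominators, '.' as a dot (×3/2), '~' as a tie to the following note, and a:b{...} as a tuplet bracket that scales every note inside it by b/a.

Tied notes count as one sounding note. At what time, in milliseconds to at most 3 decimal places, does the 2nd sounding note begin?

1. 0.0ms @ 0 + 548.78ms (3/4)
2. 548.78ms @ 3/4 + 548.78ms (3/4)
3. 1097.561ms @ 3/2 + 1097.561ms (3/2)
4. 2195.122ms @ 3 + 2195.122ms (3)
5. 4390.244ms @ 6 + 2195.122ms (3)
6. 6585.366ms @ 9 + 2195.122ms (3)
7. 8780.488ms @ 12 + 1097.561ms (3/2)
8. 9878.049ms @ 27/2 + 1097.561ms (3/2)
9. 10975.61ms @ 15 + 2195.122ms (3)

note 2 onset = 3/4b = 548.78ms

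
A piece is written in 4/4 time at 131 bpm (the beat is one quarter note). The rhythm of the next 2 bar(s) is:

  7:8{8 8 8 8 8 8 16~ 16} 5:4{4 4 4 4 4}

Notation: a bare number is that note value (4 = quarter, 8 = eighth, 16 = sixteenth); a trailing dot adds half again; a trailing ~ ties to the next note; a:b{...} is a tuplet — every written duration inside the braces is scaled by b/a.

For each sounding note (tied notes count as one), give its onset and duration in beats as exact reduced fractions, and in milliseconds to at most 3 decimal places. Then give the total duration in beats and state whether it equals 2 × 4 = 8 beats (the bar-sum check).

1) 0.0ms=0b +261.723ms=4/7b
2) 261.723ms=4/7b +261.723ms=4/7b
3) 523.446ms=8/7b +261.723ms=4/7b
4) 785.169ms=12/7b +261.723ms=4/7b
5) 1046.892ms=16/7b +261.723ms=4/7b
6) 1308.615ms=20/7b +261.723ms=4/7b
7) 1570.338ms=24/7b +261.723ms=4/7b
8) 1832.061ms=4b +366.412ms=4/5b
9) 2198.473ms=24/5b +366.412ms=4/5b
10) 2564.885ms=28/5b +366.412ms=4/5b
11) 2931.298ms=32/5b +366.412ms=4/5b
12) 3297.71ms=36/5b +366.412ms=4/5b
Σ=8b of 8 (131bpm 4/4) — PASS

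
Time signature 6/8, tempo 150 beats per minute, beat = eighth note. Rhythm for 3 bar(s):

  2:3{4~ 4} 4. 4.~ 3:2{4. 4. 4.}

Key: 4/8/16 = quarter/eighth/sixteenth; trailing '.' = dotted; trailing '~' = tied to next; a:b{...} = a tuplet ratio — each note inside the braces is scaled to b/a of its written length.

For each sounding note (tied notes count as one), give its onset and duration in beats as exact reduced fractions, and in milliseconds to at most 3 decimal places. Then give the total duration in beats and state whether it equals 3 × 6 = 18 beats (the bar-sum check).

1) 0.0ms=0b +2400.0ms=6b
2) 2400.0ms=6b +1200.0ms=3b
3) 3600.0ms=9b +2000.0ms=5b
4) 5600.0ms=14b +800.0ms=2b
5) 6400.0ms=16b +800.0ms=2b
Σ=18b of 18 (150bpm 6/8) — PASS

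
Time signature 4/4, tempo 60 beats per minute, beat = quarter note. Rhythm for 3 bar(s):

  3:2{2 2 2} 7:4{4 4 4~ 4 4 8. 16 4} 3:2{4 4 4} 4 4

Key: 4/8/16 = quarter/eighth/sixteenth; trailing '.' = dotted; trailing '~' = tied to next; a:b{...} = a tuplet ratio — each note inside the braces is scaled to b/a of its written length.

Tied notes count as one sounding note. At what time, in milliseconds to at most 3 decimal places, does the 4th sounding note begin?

1. 0.0ms @ 0 + 1333.333ms (4/3)
2. 1333.333ms @ 4/3 + 1333.333ms (4/3)
3. 2666.667ms @ 8/3 + 1333.333ms (4/3)
4. 4000.0ms @ 4 + 571.429ms (4/7)
5. 4571.429ms @ 32/7 + 571.429ms (4/7)
6. 5142.857ms @ 36/7 + 1142.857ms (8/7)
7. 6285.714ms @ 44/7 + 571.429ms (4/7)
8. 6857.143ms @ 48/7 + 428.571ms (3/7)
9. 7285.714ms @ 51/7 + 142.857ms (1/7)
10. 7428.571ms @ 52/7 + 571.429ms (4/7)
11. 8000.0ms @ 8 + 666.667ms (2/3)
12. 8666.667ms @ 26/3 + 666.667ms (2/3)
13. 9333.333ms @ 28/3 + 666.667ms (2/3)
14. 10000.0ms @ 10 + 1000.0ms (1)
15. 11000.0ms @ 11 + 1000.0ms (1)

note 4 onset = 4b = 4000.0ms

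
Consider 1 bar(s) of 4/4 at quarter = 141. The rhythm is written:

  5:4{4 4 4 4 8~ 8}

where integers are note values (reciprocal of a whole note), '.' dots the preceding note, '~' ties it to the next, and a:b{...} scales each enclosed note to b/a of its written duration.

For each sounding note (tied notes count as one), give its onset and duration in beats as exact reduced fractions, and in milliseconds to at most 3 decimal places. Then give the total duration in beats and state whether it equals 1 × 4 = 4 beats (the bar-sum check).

1) 0.0ms=0b +340.426ms=4/5b
2) 340.426ms=4/5b +340.426ms=4/5b
3) 680.851ms=8/5b +340.426ms=4/5b
4) 1021.277ms=12/5b +340.426ms=4/5b
5) 1361.702ms=16/5b +340.426ms=4/5b
Σ=4b of 4 (141bpm 4/4) — PASS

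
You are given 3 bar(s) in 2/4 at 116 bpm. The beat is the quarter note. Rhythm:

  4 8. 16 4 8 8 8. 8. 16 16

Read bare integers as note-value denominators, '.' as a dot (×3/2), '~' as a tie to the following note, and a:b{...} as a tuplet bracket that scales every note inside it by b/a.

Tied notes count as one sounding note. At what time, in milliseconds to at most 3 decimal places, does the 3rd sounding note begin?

1. 0.0ms @ 0 + 517.241ms (1)
2. 517.241ms @ 1 + 387.931ms (3/4)
3. 905.172ms @ 7/4 + 129.31ms (1/4)
4. 1034.483ms @ 2 + 517.241ms (1)
5. 1551.724ms @ 3 + 258.621ms (1/2)
6. 1810.345ms @ 7/2 + 258.621ms (1/2)
7. 2068.966ms @ 4 + 387.931ms (3/4)
8. 2456.897ms @ 19/4 + 387.931ms (3/4)
9. 2844.828ms @ 11/2 + 129.31ms (1/4)
10. 2974.138ms @ 23/4 + 129.31ms (1/4)

note 3 onset = 7/4b = 905.172ms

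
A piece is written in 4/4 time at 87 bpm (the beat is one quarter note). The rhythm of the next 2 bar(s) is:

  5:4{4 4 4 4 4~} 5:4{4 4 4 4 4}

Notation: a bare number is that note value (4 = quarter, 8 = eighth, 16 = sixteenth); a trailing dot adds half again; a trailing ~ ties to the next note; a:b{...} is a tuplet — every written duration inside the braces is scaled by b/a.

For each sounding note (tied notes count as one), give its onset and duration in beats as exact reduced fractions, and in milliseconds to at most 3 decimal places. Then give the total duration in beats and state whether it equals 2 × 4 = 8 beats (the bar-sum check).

1) 0.0ms=0b +551.724ms=4/5b
2) 551.724ms=4/5b +551.724ms=4/5b
3) 1103.448ms=8/5b +551.724ms=4/5b
4) 1655.172ms=12/5b +551.724ms=4/5b
5) 2206.897ms=16/5b +1103.448ms=8/5b
6) 3310.345ms=24/5b +551.724ms=4/5b
7) 3862.069ms=28/5b +551.724ms=4/5b
8) 4413.793ms=32/5b +551.724ms=4/5b
9) 4965.517ms=36/5b +551.724ms=4/5b
Σ=8b of 8 (87bpm 4/4) — PASS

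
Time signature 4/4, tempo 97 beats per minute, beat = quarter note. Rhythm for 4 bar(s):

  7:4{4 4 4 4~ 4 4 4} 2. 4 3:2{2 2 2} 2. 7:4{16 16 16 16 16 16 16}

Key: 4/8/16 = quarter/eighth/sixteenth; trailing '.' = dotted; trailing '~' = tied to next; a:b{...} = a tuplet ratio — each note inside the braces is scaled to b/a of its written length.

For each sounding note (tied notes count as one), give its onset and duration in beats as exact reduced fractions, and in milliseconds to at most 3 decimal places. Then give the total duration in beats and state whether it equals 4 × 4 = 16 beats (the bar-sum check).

1) 0.0ms=0b +353.461ms=4/7b
2) 353.461ms=4/7b +353.461ms=4/7b
3) 706.922ms=8/7b +353.461ms=4/7b
4) 1060.383ms=12/7b +706.922ms=8/7b
5) 1767.305ms=20/7b +353.461ms=4/7b
6) 2120.766ms=24/7b +353.461ms=4/7b
7) 2474.227ms=4b +1855.67ms=3b
8) 4329.897ms=7b +618.557ms=1b
9) 4948.454ms=8b +824.742ms=4/3b
10) 5773.196ms=28/3b +824.742ms=4/3b
11) 6597.938ms=32/3b +824.742ms=4/3b
12) 7422.68ms=12b +1855.67ms=3b
13) 9278.351ms=15b +88.365ms=1/7b
14) 9366.716ms=106/7b +88.365ms=1/7b
15) 9455.081ms=107/7b +88.365ms=1/7b
16) 9543.446ms=108/7b +88.365ms=1/7b
17) 9631.811ms=109/7b +88.365ms=1/7b
18) 9720.177ms=110/7b +88.365ms=1/7b
19) 9808.542ms=111/7b +88.365ms=1/7b
Σ=16b of 16 (97bpm 4/4) — PASS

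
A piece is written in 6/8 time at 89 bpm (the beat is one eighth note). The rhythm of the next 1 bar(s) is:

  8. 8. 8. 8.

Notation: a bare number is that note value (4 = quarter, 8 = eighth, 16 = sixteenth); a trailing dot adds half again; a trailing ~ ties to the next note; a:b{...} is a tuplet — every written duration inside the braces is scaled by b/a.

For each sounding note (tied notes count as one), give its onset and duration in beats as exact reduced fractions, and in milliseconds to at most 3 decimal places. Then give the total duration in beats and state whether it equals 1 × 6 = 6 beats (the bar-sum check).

1) 0.0ms=0b +1011.236ms=3/2b
2) 1011.236ms=3/2b +1011.236ms=3/2b
3) 2022.472ms=3b +1011.236ms=3/2b
4) 3033.708ms=9/2b +1011.236ms=3/2b
Σ=6b of 6 (89bpm 6/8) — PASS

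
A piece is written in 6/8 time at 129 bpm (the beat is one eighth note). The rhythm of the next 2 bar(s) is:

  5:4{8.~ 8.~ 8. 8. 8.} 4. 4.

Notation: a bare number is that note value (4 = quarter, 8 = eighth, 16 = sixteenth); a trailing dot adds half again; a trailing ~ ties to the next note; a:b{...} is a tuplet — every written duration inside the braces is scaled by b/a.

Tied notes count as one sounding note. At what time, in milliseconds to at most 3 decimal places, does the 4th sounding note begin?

1. 0.0ms @ 0 + 1674.419ms (18/5)
2. 1674.419ms @ 18/5 + 558.14ms (6/5)
3. 2232.558ms @ 24/5 + 558.14ms (6/5)
4. 2790.698ms @ 6 + 1395.349ms (3)
5. 4186.047ms @ 9 + 1395.349ms (3)

note 4 onset = 6b = 2790.698ms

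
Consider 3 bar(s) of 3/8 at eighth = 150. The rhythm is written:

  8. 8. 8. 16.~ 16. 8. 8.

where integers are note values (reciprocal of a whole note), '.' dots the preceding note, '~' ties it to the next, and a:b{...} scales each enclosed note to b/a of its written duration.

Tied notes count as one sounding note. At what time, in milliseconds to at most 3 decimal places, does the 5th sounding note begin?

note 5 onset = 6b = 2400.0ms

1. 0.0ms @ 0 + 600.0ms (3/2)
2. 600.0ms @ 3/2 + 600.0ms (3/2)
3. 1200.0ms @ 3 + 600.0ms (3/2)
4. 1800.0ms @ 9/2 + 600.0ms (3/2)
5. 2400.0ms @ 6 + 600.0ms (3/2)
6. 3000.0ms @ 15/2 + 600.0ms (3/2)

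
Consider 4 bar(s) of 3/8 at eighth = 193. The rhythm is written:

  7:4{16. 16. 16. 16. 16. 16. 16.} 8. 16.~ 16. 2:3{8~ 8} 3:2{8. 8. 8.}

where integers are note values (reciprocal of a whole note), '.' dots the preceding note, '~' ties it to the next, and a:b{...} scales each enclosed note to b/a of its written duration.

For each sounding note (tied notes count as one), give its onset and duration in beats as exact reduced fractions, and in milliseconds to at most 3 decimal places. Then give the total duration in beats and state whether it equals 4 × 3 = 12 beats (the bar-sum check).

1) 0.0ms=0b +133.235ms=3/7b
2) 133.235ms=3/7b +133.235ms=3/7b
3) 266.469ms=6/7b +133.235ms=3/7b
4) 399.704ms=9/7b +133.235ms=3/7b
5) 532.939ms=12/7b +133.235ms=3/7b
6) 666.173ms=15/7b +133.235ms=3/7b
7) 799.408ms=18/7b +133.235ms=3/7b
8) 932.642ms=3b +466.321ms=3/2b
9) 1398.964ms=9/2b +466.321ms=3/2b
10) 1865.285ms=6b +932.642ms=3b
11) 2797.927ms=9b +310.881ms=1b
12) 3108.808ms=10b +310.881ms=1b
13) 3419.689ms=11b +310.881ms=1b
Σ=12b of 12 (193bpm 3/8) — PASS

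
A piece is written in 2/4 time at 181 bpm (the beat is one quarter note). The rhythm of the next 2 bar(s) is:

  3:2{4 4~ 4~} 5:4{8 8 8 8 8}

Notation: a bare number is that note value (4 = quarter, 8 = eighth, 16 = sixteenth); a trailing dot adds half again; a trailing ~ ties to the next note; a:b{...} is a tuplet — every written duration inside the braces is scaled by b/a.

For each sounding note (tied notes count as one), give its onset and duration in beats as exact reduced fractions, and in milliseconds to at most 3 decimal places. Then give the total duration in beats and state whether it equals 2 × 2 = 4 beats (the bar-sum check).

1) 0.0ms=0b +220.994ms=2/3b
2) 220.994ms=2/3b +574.586ms=26/15b
3) 795.58ms=12/5b +132.597ms=2/5b
4) 928.177ms=14/5b +132.597ms=2/5b
5) 1060.773ms=16/5b +132.597ms=2/5b
6) 1193.37ms=18/5b +132.597ms=2/5b
Σ=4b of 4 (181bpm 2/4) — PASS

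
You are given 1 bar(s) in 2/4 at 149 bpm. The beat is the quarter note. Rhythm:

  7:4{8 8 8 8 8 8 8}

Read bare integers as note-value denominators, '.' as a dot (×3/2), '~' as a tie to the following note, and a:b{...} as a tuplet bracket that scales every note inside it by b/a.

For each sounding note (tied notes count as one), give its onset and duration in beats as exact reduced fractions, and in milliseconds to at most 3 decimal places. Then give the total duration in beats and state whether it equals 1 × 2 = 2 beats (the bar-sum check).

1) 0.0ms=0b +115.053ms=2/7b
2) 115.053ms=2/7b +115.053ms=2/7b
3) 230.105ms=4/7b +115.053ms=2/7b
4) 345.158ms=6/7b +115.053ms=2/7b
5) 460.211ms=8/7b +115.053ms=2/7b
6) 575.264ms=10/7b +115.053ms=2/7b
7) 690.316ms=12/7b +115.053ms=2/7b
Σ=2b of 2 (149bpm 2/4) — PASS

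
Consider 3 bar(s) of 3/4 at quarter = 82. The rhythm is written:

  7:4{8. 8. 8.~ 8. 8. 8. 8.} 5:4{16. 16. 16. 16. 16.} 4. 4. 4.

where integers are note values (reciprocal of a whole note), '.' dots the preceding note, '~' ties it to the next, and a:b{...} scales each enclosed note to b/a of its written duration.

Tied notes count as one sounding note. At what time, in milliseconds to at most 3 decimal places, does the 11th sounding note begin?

note 11 onset = 21/5b = 3073.171ms

1. 0.0ms @ 0 + 313.589ms (3/7)
2. 313.589ms @ 3/7 + 313.589ms (3/7)
3. 627.178ms @ 6/7 + 627.178ms (6/7)
4. 1254.355ms @ 12/7 + 313.589ms (3/7)
5. 1567.944ms @ 15/7 + 313.589ms (3/7)
6. 1881.533ms @ 18/7 + 313.589ms (3/7)
7. 2195.122ms @ 3 + 219.512ms (3/10)
8. 2414.634ms @ 33/10 + 219.512ms (3/10)
9. 2634.146ms @ 18/5 + 219.512ms (3/10)
10. 2853.659ms @ 39/10 + 219.512ms (3/10)
11. 3073.171ms @ 21/5 + 219.512ms (3/10)
12. 3292.683ms @ 9/2 + 1097.561ms (3/2)
13. 4390.244ms @ 6 + 1097.561ms (3/2)
14. 5487.805ms @ 15/2 + 1097.561ms (3/2)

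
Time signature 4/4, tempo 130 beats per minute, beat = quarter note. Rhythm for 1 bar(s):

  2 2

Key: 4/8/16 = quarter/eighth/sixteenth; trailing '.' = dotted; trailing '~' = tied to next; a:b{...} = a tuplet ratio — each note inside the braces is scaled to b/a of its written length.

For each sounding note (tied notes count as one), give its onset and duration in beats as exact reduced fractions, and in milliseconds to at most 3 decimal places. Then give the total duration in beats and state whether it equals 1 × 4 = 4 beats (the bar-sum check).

1) 0.0ms=0b +923.077ms=2b
2) 923.077ms=2b +923.077ms=2b
Σ=4b of 4 (130bpm 4/4) — PASS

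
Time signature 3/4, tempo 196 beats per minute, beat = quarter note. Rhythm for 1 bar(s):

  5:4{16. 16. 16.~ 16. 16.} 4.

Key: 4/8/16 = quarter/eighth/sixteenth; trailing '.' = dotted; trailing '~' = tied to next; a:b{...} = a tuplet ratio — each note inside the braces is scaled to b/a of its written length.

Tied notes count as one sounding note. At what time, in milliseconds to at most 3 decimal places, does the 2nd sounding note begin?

1. 0.0ms @ 0 + 91.837ms (3/10)
2. 91.837ms @ 3/10 + 91.837ms (3/10)
3. 183.673ms @ 3/5 + 183.673ms (3/5)
4. 367.347ms @ 6/5 + 91.837ms (3/10)
5. 459.184ms @ 3/2 + 459.184ms (3/2)

note 2 onset = 3/10b = 91.837ms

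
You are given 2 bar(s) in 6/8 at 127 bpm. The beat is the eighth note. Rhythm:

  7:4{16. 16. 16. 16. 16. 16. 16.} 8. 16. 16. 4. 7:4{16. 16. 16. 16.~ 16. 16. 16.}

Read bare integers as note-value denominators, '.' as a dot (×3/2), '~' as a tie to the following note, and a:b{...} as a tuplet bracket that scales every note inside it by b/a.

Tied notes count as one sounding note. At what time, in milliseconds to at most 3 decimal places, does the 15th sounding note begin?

1. 0.0ms @ 0 + 202.475ms (3/7)
2. 202.475ms @ 3/7 + 202.475ms (3/7)
3. 404.949ms @ 6/7 + 202.475ms (3/7)
4. 607.424ms @ 9/7 + 202.475ms (3/7)
5. 809.899ms @ 12/7 + 202.475ms (3/7)
6. 1012.373ms @ 15/7 + 202.475ms (3/7)
7. 1214.848ms @ 18/7 + 202.475ms (3/7)
8. 1417.323ms @ 3 + 708.661ms (3/2)
9. 2125.984ms @ 9/2 + 354.331ms (3/4)
10. 2480.315ms @ 21/4 + 354.331ms (3/4)
11. 2834.646ms @ 6 + 1417.323ms (3)
12. 4251.969ms @ 9 + 202.475ms (3/7)
13. 4454.443ms @ 66/7 + 202.475ms (3/7)
14. 4656.918ms @ 69/7 + 202.475ms (3/7)
15. 4859.393ms @ 72/7 + 404.949ms (6/7)
16. 5264.342ms @ 78/7 + 202.475ms (3/7)
17. 5466.817ms @ 81/7 + 202.475ms (3/7)

note 15 onset = 72/7b = 4859.393ms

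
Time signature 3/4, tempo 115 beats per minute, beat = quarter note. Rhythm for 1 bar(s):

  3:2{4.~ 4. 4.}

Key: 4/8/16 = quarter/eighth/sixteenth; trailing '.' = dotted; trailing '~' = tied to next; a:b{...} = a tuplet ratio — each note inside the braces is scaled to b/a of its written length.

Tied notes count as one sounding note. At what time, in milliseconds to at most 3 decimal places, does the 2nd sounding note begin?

1. 0.0ms @ 0 + 1043.478ms (2)
2. 1043.478ms @ 2 + 521.739ms (1)

note 2 onset = 2b = 1043.478ms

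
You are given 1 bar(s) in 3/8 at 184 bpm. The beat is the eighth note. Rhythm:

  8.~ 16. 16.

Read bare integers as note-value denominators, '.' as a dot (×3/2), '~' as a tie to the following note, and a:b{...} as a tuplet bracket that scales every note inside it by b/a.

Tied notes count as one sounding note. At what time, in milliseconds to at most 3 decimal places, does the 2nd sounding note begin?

1. 0.0ms @ 0 + 733.696ms (9/4)
2. 733.696ms @ 9/4 + 244.565ms (3/4)

note 2 onset = 9/4b = 733.696ms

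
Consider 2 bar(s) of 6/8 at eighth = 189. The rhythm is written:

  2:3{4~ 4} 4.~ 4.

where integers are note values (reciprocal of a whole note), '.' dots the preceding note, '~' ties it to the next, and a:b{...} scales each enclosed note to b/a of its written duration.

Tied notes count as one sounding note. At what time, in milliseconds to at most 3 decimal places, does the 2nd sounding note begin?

1. 0.0ms @ 0 + 1904.762ms (6)
2. 1904.762ms @ 6 + 1904.762ms (6)

note 2 onset = 6b = 1904.762ms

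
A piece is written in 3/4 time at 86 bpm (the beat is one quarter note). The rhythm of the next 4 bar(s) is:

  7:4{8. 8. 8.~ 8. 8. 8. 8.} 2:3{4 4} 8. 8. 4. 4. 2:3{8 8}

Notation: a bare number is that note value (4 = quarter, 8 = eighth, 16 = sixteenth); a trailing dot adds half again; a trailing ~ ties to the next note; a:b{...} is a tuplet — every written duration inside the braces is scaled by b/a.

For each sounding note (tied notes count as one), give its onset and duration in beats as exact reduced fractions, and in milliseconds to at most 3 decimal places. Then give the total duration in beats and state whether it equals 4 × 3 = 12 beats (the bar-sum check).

1) 0.0ms=0b +299.003ms=3/7b
2) 299.003ms=3/7b +299.003ms=3/7b
3) 598.007ms=6/7b +598.007ms=6/7b
4) 1196.013ms=12/7b +299.003ms=3/7b
5) 1495.017ms=15/7b +299.003ms=3/7b
6) 1794.02ms=18/7b +299.003ms=3/7b
7) 2093.023ms=3b +1046.512ms=3/2b
8) 3139.535ms=9/2b +1046.512ms=3/2b
9) 4186.047ms=6b +523.256ms=3/4b
10) 4709.302ms=27/4b +523.256ms=3/4b
11) 5232.558ms=15/2b +1046.512ms=3/2b
12) 6279.07ms=9b +1046.512ms=3/2b
13) 7325.581ms=21/2b +523.256ms=3/4b
14) 7848.837ms=45/4b +523.256ms=3/4b
Σ=12b of 12 (86bpm 3/4) — PASS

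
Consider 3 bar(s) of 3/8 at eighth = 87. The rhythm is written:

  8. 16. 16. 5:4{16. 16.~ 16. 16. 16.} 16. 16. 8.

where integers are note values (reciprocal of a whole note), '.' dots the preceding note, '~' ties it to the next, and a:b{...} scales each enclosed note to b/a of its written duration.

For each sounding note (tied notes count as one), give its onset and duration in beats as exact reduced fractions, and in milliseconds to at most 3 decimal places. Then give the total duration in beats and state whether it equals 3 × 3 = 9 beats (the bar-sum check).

1) 0.0ms=0b +1034.483ms=3/2b
2) 1034.483ms=3/2b +517.241ms=3/4b
3) 1551.724ms=9/4b +517.241ms=3/4b
4) 2068.966ms=3b +413.793ms=3/5b
5) 2482.759ms=18/5b +827.586ms=6/5b
6) 3310.345ms=24/5b +413.793ms=3/5b
7) 3724.138ms=27/5b +413.793ms=3/5b
8) 4137.931ms=6b +517.241ms=3/4b
9) 4655.172ms=27/4b +517.241ms=3/4b
10) 5172.414ms=15/2b +1034.483ms=3/2b
Σ=9b of 9 (87bpm 3/8) — PASS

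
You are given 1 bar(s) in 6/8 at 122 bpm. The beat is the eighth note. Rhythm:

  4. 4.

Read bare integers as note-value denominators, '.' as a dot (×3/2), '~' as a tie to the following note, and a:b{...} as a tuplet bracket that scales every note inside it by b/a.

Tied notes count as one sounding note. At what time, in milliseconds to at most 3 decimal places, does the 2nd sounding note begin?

1. 0.0ms @ 0 + 1475.41ms (3)
2. 1475.41ms @ 3 + 1475.41ms (3)

note 2 onset = 3b = 1475.41ms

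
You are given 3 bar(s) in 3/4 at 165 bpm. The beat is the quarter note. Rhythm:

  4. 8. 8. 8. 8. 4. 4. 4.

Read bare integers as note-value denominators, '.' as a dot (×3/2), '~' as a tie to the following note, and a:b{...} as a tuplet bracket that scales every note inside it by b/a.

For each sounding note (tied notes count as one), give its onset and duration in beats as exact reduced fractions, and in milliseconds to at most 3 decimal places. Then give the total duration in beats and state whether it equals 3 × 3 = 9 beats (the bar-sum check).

1) 0.0ms=0b +545.455ms=3/2b
2) 545.455ms=3/2b +272.727ms=3/4b
3) 818.182ms=9/4b +272.727ms=3/4b
4) 1090.909ms=3b +272.727ms=3/4b
5) 1363.636ms=15/4b +272.727ms=3/4b
6) 1636.364ms=9/2b +545.455ms=3/2b
7) 2181.818ms=6b +545.455ms=3/2b
8) 2727.273ms=15/2b +545.455ms=3/2b
Σ=9b of 9 (165bpm 3/4) — PASS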